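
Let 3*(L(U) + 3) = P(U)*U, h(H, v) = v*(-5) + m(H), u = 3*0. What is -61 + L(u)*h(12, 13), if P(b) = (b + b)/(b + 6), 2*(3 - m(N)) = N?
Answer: 143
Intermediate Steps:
m(N) = 3 - N/2
u = 0
P(b) = 2*b/(6 + b) (P(b) = (2*b)/(6 + b) = 2*b/(6 + b))
h(H, v) = 3 - 5*v - H/2 (h(H, v) = v*(-5) + (3 - H/2) = -5*v + (3 - H/2) = 3 - 5*v - H/2)
L(U) = -3 + 2*U²/(3*(6 + U)) (L(U) = -3 + ((2*U/(6 + U))*U)/3 = -3 + (2*U²/(6 + U))/3 = -3 + 2*U²/(3*(6 + U)))
-61 + L(u)*h(12, 13) = -61 + ((-54 - 9*0 + 2*0²)/(3*(6 + 0)))*(3 - 5*13 - ½*12) = -61 + ((⅓)*(-54 + 0 + 2*0)/6)*(3 - 65 - 6) = -61 + ((⅓)*(⅙)*(-54 + 0 + 0))*(-68) = -61 + ((⅓)*(⅙)*(-54))*(-68) = -61 - 3*(-68) = -61 + 204 = 143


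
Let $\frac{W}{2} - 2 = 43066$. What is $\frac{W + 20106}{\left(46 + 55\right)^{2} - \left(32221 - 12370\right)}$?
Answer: $- \frac{53121}{4825} \approx -11.01$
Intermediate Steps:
$W = 86136$ ($W = 4 + 2 \cdot 43066 = 4 + 86132 = 86136$)
$\frac{W + 20106}{\left(46 + 55\right)^{2} - \left(32221 - 12370\right)} = \frac{86136 + 20106}{\left(46 + 55\right)^{2} - \left(32221 - 12370\right)} = \frac{106242}{101^{2} - 19851} = \frac{106242}{10201 - 19851} = \frac{106242}{-9650} = 106242 \left(- \frac{1}{9650}\right) = - \frac{53121}{4825}$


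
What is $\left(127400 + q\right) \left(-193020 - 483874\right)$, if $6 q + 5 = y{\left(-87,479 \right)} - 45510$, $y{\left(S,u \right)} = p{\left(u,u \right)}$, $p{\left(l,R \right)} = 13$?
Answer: $- \frac{243308871406}{3} \approx -8.1103 \cdot 10^{10}$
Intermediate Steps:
$y{\left(S,u \right)} = 13$
$q = - \frac{22751}{3}$ ($q = - \frac{5}{6} + \frac{13 - 45510}{6} = - \frac{5}{6} + \frac{1}{6} \left(-45497\right) = - \frac{5}{6} - \frac{45497}{6} = - \frac{22751}{3} \approx -7583.7$)
$\left(127400 + q\right) \left(-193020 - 483874\right) = \left(127400 - \frac{22751}{3}\right) \left(-193020 - 483874\right) = \frac{359449 \left(-193020 - 483874\right)}{3} = \frac{359449}{3} \left(-676894\right) = - \frac{243308871406}{3}$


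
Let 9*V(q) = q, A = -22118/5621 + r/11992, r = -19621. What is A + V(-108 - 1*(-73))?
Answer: -5739004393/606663288 ≈ -9.4599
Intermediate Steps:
A = -375528697/67407032 (A = -22118/5621 - 19621/11992 = -375528697/67407032 ≈ -5.5711)
V(q) = q/9
A + V(-108 - 1*(-73)) = -375528697/67407032 + (-108 - 1*(-73))/9 = -375528697/67407032 + (-108 + 73)/9 = -375528697/67407032 + (1/9)*(-35) = -375528697/67407032 - 35/9 = -5739004393/606663288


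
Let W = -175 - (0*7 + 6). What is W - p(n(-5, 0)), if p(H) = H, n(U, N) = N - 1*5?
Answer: -176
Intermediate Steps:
n(U, N) = -5 + N (n(U, N) = N - 5 = -5 + N)
W = -181 (W = -175 - (0 + 6) = -175 - 1*6 = -175 - 6 = -181)
W - p(n(-5, 0)) = -181 - (-5 + 0) = -181 - 1*(-5) = -181 + 5 = -176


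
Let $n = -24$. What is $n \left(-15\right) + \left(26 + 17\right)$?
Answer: $403$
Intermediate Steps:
$n \left(-15\right) + \left(26 + 17\right) = \left(-24\right) \left(-15\right) + \left(26 + 17\right) = 360 + 43 = 403$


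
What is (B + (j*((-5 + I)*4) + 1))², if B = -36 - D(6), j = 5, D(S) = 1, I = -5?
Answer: 55696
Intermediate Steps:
B = -37 (B = -36 - 1*1 = -36 - 1 = -37)
(B + (j*((-5 + I)*4) + 1))² = (-37 + (5*((-5 - 5)*4) + 1))² = (-37 + (5*(-10*4) + 1))² = (-37 + (5*(-40) + 1))² = (-37 + (-200 + 1))² = (-37 - 199)² = (-236)² = 55696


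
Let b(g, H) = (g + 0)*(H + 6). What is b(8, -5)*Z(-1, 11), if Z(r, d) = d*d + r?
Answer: 960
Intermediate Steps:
b(g, H) = g*(6 + H)
Z(r, d) = r + d² (Z(r, d) = d² + r = r + d²)
b(8, -5)*Z(-1, 11) = (8*(6 - 5))*(-1 + 11²) = (8*1)*(-1 + 121) = 8*120 = 960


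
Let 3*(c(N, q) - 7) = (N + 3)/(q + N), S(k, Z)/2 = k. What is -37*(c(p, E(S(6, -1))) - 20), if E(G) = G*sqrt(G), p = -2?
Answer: 1243829/2586 - 74*sqrt(3)/431 ≈ 480.69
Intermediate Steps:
S(k, Z) = 2*k
E(G) = G**(3/2)
c(N, q) = 7 + (3 + N)/(3*(N + q)) (c(N, q) = 7 + ((N + 3)/(q + N))/3 = 7 + ((3 + N)/(N + q))/3 = 7 + (3 + N)/(3*(N + q)))
-37*(c(p, E(S(6, -1))) - 20) = -37*((1 + 7*(2*6)**(3/2) + (22/3)*(-2))/(-2 + (2*6)**(3/2)) - 20) = -37*((1 + 7*12**(3/2) - 44/3)/(-2 + 12**(3/2)) - 20) = -37*((1 + 7*(24*sqrt(3)) - 44/3)/(-2 + 24*sqrt(3)) - 20) = -37*((1 + 168*sqrt(3) - 44/3)/(-2 + 24*sqrt(3)) - 20) = -37*((-41/3 + 168*sqrt(3))/(-2 + 24*sqrt(3)) - 20) = -37*(-20 + (-41/3 + 168*sqrt(3))/(-2 + 24*sqrt(3))) = 740 - 37*(-41/3 + 168*sqrt(3))/(-2 + 24*sqrt(3))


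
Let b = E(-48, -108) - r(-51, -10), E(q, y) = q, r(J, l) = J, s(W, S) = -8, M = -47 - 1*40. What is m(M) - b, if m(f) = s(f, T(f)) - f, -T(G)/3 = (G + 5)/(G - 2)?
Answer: 76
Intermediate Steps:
M = -87 (M = -47 - 40 = -87)
T(G) = -3*(5 + G)/(-2 + G) (T(G) = -3*(G + 5)/(G - 2) = -3*(5 + G)/(-2 + G))
m(f) = -8 - f
b = 3 (b = -48 - 1*(-51) = -48 + 51 = 3)
m(M) - b = (-8 - 1*(-87)) - 1*3 = (-8 + 87) - 3 = 79 - 3 = 76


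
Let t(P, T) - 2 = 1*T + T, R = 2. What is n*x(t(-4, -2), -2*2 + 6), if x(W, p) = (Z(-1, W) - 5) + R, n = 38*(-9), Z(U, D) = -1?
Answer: 1368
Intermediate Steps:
t(P, T) = 2 + 2*T (t(P, T) = 2 + (1*T + T) = 2 + (T + T) = 2 + 2*T)
n = -342
x(W, p) = -4 (x(W, p) = (-1 - 5) + 2 = -6 + 2 = -4)
n*x(t(-4, -2), -2*2 + 6) = -342*(-4) = 1368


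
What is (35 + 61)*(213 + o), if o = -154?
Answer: 5664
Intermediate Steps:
(35 + 61)*(213 + o) = (35 + 61)*(213 - 154) = 96*59 = 5664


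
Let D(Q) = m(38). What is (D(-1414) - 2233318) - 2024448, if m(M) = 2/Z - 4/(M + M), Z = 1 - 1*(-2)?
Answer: -242692627/57 ≈ -4.2578e+6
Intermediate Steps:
Z = 3 (Z = 1 + 2 = 3)
m(M) = ⅔ - 2/M (m(M) = 2/3 - 4/(M + M) = 2*(⅓) - 4*1/(2*M) = ⅔ - 2/M)
D(Q) = 35/57 (D(Q) = ⅔ - 2/38 = ⅔ - 2*1/38 = ⅔ - 1/19 = 35/57)
(D(-1414) - 2233318) - 2024448 = (35/57 - 2233318) - 2024448 = -127299091/57 - 2024448 = -242692627/57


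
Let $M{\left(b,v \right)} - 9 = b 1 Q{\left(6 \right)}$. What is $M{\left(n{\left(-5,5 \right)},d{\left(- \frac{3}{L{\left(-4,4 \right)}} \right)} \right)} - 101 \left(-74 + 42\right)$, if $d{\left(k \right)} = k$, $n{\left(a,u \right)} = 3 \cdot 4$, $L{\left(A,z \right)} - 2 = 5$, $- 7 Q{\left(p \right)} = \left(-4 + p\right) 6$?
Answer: $\frac{22543}{7} \approx 3220.4$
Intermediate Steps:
$Q{\left(p \right)} = \frac{24}{7} - \frac{6 p}{7}$ ($Q{\left(p \right)} = - \frac{\left(-4 + p\right) 6}{7} = - \frac{-24 + 6 p}{7} = \frac{24}{7} - \frac{6 p}{7}$)
$L{\left(A,z \right)} = 7$ ($L{\left(A,z \right)} = 2 + 5 = 7$)
$n{\left(a,u \right)} = 12$
$M{\left(b,v \right)} = 9 - \frac{12 b}{7}$ ($M{\left(b,v \right)} = 9 + b 1 \left(\frac{24}{7} - \frac{36}{7}\right) = 9 + b \left(\frac{24}{7} - \frac{36}{7}\right) = 9 + b \left(- \frac{12}{7}\right) = 9 - \frac{12 b}{7}$)
$M{\left(n{\left(-5,5 \right)},d{\left(- \frac{3}{L{\left(-4,4 \right)}} \right)} \right)} - 101 \left(-74 + 42\right) = \left(9 - \frac{144}{7}\right) - 101 \left(-74 + 42\right) = \left(9 - \frac{144}{7}\right) - -3232 = - \frac{81}{7} + 3232 = \frac{22543}{7}$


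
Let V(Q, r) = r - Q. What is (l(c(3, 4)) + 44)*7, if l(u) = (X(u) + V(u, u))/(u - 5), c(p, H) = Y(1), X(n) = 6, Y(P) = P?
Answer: 595/2 ≈ 297.50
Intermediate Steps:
c(p, H) = 1
l(u) = 6/(-5 + u) (l(u) = (6 + (u - u))/(u - 5) = (6 + 0)/(-5 + u) = 6/(-5 + u))
(l(c(3, 4)) + 44)*7 = (6/(-5 + 1) + 44)*7 = (6/(-4) + 44)*7 = (6*(-1/4) + 44)*7 = (-3/2 + 44)*7 = (85/2)*7 = 595/2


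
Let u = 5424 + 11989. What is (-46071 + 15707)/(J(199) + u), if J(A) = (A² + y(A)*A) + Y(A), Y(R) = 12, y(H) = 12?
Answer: -15182/29707 ≈ -0.51106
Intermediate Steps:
u = 17413
J(A) = 12 + A² + 12*A (J(A) = (A² + 12*A) + 12 = 12 + A² + 12*A)
(-46071 + 15707)/(J(199) + u) = (-46071 + 15707)/((12 + 199² + 12*199) + 17413) = -30364/((12 + 39601 + 2388) + 17413) = -30364/(42001 + 17413) = -30364/59414 = -30364*1/59414 = -15182/29707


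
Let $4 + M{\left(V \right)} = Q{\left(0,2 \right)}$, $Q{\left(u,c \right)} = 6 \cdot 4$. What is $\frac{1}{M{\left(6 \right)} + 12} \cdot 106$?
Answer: $\frac{53}{16} \approx 3.3125$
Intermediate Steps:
$Q{\left(u,c \right)} = 24$
$M{\left(V \right)} = 20$ ($M{\left(V \right)} = -4 + 24 = 20$)
$\frac{1}{M{\left(6 \right)} + 12} \cdot 106 = \frac{1}{20 + 12} \cdot 106 = \frac{1}{32} \cdot 106 = \frac{53}{16}$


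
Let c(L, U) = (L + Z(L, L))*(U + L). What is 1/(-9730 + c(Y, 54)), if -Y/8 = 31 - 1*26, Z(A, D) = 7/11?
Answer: -11/113092 ≈ -9.7266e-5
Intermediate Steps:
Z(A, D) = 7/11 (Z(A, D) = 7*(1/11) = 7/11)
Y = -40 (Y = -8*(31 - 1*26) = -8*(31 - 26) = -8*5 = -40)
c(L, U) = (7/11 + L)*(L + U) (c(L, U) = (L + 7/11)*(U + L) = (7/11 + L)*(L + U))
1/(-9730 + c(Y, 54)) = 1/(-9730 + ((-40)² + (7/11)*(-40) + (7/11)*54 - 40*54)) = 1/(-9730 + (1600 - 280/11 + 378/11 - 2160)) = 1/(-9730 - 6062/11) = 1/(-113092/11) = -11/113092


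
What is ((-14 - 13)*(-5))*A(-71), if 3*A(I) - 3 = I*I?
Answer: 226980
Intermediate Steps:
A(I) = 1 + I²/3 (A(I) = 1 + (I*I)/3 = 1 + I²/3)
((-14 - 13)*(-5))*A(-71) = ((-14 - 13)*(-5))*(1 + (⅓)*(-71)²) = (-27*(-5))*(1 + (⅓)*5041) = 135*(1 + 5041/3) = 135*(5044/3) = 226980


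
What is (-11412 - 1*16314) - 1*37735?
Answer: -65461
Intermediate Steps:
(-11412 - 1*16314) - 1*37735 = (-11412 - 16314) - 37735 = -27726 - 37735 = -65461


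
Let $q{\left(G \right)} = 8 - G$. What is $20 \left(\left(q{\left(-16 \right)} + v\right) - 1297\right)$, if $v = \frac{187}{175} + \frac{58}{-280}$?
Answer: $- \frac{890497}{35} \approx -25443.0$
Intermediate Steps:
$v = \frac{603}{700}$ ($v = 187 \cdot \frac{1}{175} + 58 \left(- \frac{1}{280}\right) = \frac{187}{175} - \frac{29}{140} = \frac{603}{700} \approx 0.86143$)
$20 \left(\left(q{\left(-16 \right)} + v\right) - 1297\right) = 20 \left(\left(\left(8 - -16\right) + \frac{603}{700}\right) - 1297\right) = 20 \left(\left(\left(8 + 16\right) + \frac{603}{700}\right) - 1297\right) = 20 \left(\left(24 + \frac{603}{700}\right) - 1297\right) = 20 \left(\frac{17403}{700} - 1297\right) = 20 \left(- \frac{890497}{700}\right) = - \frac{890497}{35}$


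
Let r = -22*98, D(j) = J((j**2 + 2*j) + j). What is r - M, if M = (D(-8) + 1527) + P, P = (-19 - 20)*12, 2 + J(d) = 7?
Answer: -3220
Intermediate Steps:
J(d) = 5 (J(d) = -2 + 7 = 5)
D(j) = 5
r = -2156
P = -468 (P = -39*12 = -468)
M = 1064 (M = (5 + 1527) - 468 = 1532 - 468 = 1064)
r - M = -2156 - 1*1064 = -2156 - 1064 = -3220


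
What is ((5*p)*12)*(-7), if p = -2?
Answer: 840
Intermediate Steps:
((5*p)*12)*(-7) = ((5*(-2))*12)*(-7) = -10*12*(-7) = -120*(-7) = 840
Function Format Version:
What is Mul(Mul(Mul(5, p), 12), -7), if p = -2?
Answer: 840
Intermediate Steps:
Mul(Mul(Mul(5, p), 12), -7) = Mul(Mul(Mul(5, -2), 12), -7) = Mul(Mul(-10, 12), -7) = Mul(-120, -7) = 840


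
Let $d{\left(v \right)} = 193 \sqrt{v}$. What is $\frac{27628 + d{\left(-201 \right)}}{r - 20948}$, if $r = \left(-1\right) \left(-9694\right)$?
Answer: $- \frac{13814}{5627} - \frac{193 i \sqrt{201}}{11254} \approx -2.4549 - 0.24314 i$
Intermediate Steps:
$r = 9694$
$\frac{27628 + d{\left(-201 \right)}}{r - 20948} = \frac{27628 + 193 \sqrt{-201}}{9694 - 20948} = \frac{27628 + 193 i \sqrt{201}}{-11254} = \left(27628 + 193 i \sqrt{201}\right) \left(- \frac{1}{11254}\right) = - \frac{13814}{5627} - \frac{193 i \sqrt{201}}{11254}$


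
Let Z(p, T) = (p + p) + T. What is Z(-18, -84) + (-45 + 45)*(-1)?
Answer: -120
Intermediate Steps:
Z(p, T) = T + 2*p (Z(p, T) = 2*p + T = T + 2*p)
Z(-18, -84) + (-45 + 45)*(-1) = (-84 + 2*(-18)) + (-45 + 45)*(-1) = (-84 - 36) + 0*(-1) = -120 + 0 = -120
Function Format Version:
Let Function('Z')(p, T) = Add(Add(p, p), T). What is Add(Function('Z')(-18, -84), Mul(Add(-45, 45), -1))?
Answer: -120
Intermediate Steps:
Function('Z')(p, T) = Add(T, Mul(2, p)) (Function('Z')(p, T) = Add(Mul(2, p), T) = Add(T, Mul(2, p)))
Add(Function('Z')(-18, -84), Mul(Add(-45, 45), -1)) = Add(Add(-84, Mul(2, -18)), Mul(Add(-45, 45), -1)) = Add(Add(-84, -36), Mul(0, -1)) = Add(-120, 0) = -120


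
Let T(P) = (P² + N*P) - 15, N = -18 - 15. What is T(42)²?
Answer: 131769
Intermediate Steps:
N = -33
T(P) = -15 + P² - 33*P (T(P) = (P² - 33*P) - 15 = -15 + P² - 33*P)
T(42)² = (-15 + 42² - 33*42)² = (-15 + 1764 - 1386)² = 363² = 131769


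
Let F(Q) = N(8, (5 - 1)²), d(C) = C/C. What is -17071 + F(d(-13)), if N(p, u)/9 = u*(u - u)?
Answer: -17071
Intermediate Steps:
d(C) = 1
N(p, u) = 0 (N(p, u) = 9*(u*(u - u)) = 9*(u*0) = 9*0 = 0)
F(Q) = 0
-17071 + F(d(-13)) = -17071 + 0 = -17071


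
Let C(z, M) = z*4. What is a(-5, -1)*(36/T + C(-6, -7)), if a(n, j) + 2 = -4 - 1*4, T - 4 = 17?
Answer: 1560/7 ≈ 222.86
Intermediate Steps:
T = 21 (T = 4 + 17 = 21)
C(z, M) = 4*z
a(n, j) = -10 (a(n, j) = -2 + (-4 - 1*4) = -2 + (-4 - 4) = -2 - 8 = -10)
a(-5, -1)*(36/T + C(-6, -7)) = -10*(36/21 + 4*(-6)) = -10*(36*(1/21) - 24) = -10*(12/7 - 24) = -10*(-156/7) = 1560/7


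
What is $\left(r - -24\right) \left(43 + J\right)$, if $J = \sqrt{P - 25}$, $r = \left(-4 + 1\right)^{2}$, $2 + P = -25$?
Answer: $1419 + 66 i \sqrt{13} \approx 1419.0 + 237.97 i$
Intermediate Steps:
$P = -27$ ($P = -2 - 25 = -27$)
$r = 9$ ($r = \left(-3\right)^{2} = 9$)
$J = 2 i \sqrt{13}$ ($J = \sqrt{-27 - 25} = \sqrt{-52} = 2 i \sqrt{13} \approx 7.2111 i$)
$\left(r - -24\right) \left(43 + J\right) = \left(9 - -24\right) \left(43 + 2 i \sqrt{13}\right) = \left(9 + 24\right) \left(43 + 2 i \sqrt{13}\right) = 33 \left(43 + 2 i \sqrt{13}\right) = 1419 + 66 i \sqrt{13}$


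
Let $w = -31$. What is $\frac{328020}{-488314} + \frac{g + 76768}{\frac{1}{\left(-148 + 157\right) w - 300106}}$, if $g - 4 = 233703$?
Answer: $- \frac{22770578160825385}{244157} \approx -9.3262 \cdot 10^{10}$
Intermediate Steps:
$g = 233707$ ($g = 4 + 233703 = 233707$)
$\frac{328020}{-488314} + \frac{g + 76768}{\frac{1}{\left(-148 + 157\right) w - 300106}} = \frac{328020}{-488314} + \frac{233707 + 76768}{\frac{1}{\left(-148 + 157\right) \left(-31\right) - 300106}} = 328020 \left(- \frac{1}{488314}\right) + \frac{310475}{\frac{1}{9 \left(-31\right) - 300106}} = - \frac{164010}{244157} + \frac{310475}{\frac{1}{-279 - 300106}} = - \frac{164010}{244157} + \frac{310475}{\frac{1}{-300385}} = - \frac{164010}{244157} + \frac{310475}{- \frac{1}{300385}} = - \frac{164010}{244157} + 310475 \left(-300385\right) = - \frac{164010}{244157} - 93262032875 = - \frac{22770578160825385}{244157}$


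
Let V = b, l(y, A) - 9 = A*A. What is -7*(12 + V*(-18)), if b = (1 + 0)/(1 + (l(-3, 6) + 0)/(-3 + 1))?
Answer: -3864/43 ≈ -89.860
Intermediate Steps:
l(y, A) = 9 + A² (l(y, A) = 9 + A*A = 9 + A²)
b = -2/43 (b = (1 + 0)/(1 + ((9 + 6²) + 0)/(-3 + 1)) = 1/(1 + ((9 + 36) + 0)/(-2)) = 1/(1 + (45 + 0)*(-½)) = 1/(1 + 45*(-½)) = 1/(1 - 45/2) = 1/(-43/2) = 1*(-2/43) = -2/43 ≈ -0.046512)
V = -2/43 ≈ -0.046512
-7*(12 + V*(-18)) = -7*(12 - 2/43*(-18)) = -7*(12 + 36/43) = -7*552/43 = -3864/43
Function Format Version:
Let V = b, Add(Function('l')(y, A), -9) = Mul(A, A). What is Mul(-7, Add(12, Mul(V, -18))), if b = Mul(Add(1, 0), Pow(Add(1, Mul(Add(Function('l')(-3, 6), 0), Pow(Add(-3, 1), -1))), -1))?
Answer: Rational(-3864, 43) ≈ -89.860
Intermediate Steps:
Function('l')(y, A) = Add(9, Pow(A, 2)) (Function('l')(y, A) = Add(9, Mul(A, A)) = Add(9, Pow(A, 2)))
b = Rational(-2, 43) (b = Mul(Add(1, 0), Pow(Add(1, Mul(Add(Add(9, Pow(6, 2)), 0), Pow(Add(-3, 1), -1))), -1)) = Mul(1, Pow(Add(1, Mul(Add(Add(9, 36), 0), Pow(-2, -1))), -1)) = Mul(1, Pow(Add(1, Mul(Add(45, 0), Rational(-1, 2))), -1)) = Mul(1, Pow(Add(1, Mul(45, Rational(-1, 2))), -1)) = Mul(1, Pow(Add(1, Rational(-45, 2)), -1)) = Mul(1, Pow(Rational(-43, 2), -1)) = Mul(1, Rational(-2, 43)) = Rational(-2, 43) ≈ -0.046512)
V = Rational(-2, 43) ≈ -0.046512
Mul(-7, Add(12, Mul(V, -18))) = Mul(-7, Add(12, Mul(Rational(-2, 43), -18))) = Mul(-7, Add(12, Rational(36, 43))) = Mul(-7, Rational(552, 43)) = Rational(-3864, 43)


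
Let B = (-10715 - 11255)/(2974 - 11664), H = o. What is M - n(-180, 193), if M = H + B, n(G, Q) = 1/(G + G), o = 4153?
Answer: 1300016309/312840 ≈ 4155.5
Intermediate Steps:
H = 4153
B = 2197/869 (B = -21970/(-8690) = -21970*(-1/8690) = 2197/869 ≈ 2.5282)
n(G, Q) = 1/(2*G)
M = 3611154/869 (M = 4153 + 2197/869 = 3611154/869 ≈ 4155.5)
M - n(-180, 193) = 3611154/869 - 1/(2*(-180)) = 3611154/869 - (-1)/(2*180) = 3611154/869 - 1*(-1/360) = 3611154/869 + 1/360 = 1300016309/312840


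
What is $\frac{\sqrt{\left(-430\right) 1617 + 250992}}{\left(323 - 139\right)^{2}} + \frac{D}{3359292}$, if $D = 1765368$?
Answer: $\frac{147114}{279941} + \frac{i \sqrt{444318}}{33856} \approx 0.52552 + 0.019688 i$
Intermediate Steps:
$\frac{\sqrt{\left(-430\right) 1617 + 250992}}{\left(323 - 139\right)^{2}} + \frac{D}{3359292} = \frac{\sqrt{\left(-430\right) 1617 + 250992}}{\left(323 - 139\right)^{2}} + \frac{1765368}{3359292} = \frac{\sqrt{-695310 + 250992}}{184^{2}} + 1765368 \cdot \frac{1}{3359292} = \frac{\sqrt{-444318}}{33856} + \frac{147114}{279941} = i \sqrt{444318} \cdot \frac{1}{33856} + \frac{147114}{279941} = \frac{i \sqrt{444318}}{33856} + \frac{147114}{279941} = \frac{147114}{279941} + \frac{i \sqrt{444318}}{33856}$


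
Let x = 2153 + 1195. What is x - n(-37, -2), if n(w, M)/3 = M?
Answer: 3354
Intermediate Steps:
x = 3348
n(w, M) = 3*M
x - n(-37, -2) = 3348 - 3*(-2) = 3348 - 1*(-6) = 3348 + 6 = 3354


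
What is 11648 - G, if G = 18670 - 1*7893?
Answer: 871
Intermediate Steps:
G = 10777 (G = 18670 - 7893 = 10777)
11648 - G = 11648 - 1*10777 = 11648 - 10777 = 871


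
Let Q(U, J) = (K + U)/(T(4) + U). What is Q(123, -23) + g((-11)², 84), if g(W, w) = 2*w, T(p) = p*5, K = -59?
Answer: 24088/143 ≈ 168.45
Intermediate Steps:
T(p) = 5*p
Q(U, J) = (-59 + U)/(20 + U) (Q(U, J) = (-59 + U)/(5*4 + U) = (-59 + U)/(20 + U))
Q(123, -23) + g((-11)², 84) = (-59 + 123)/(20 + 123) + 2*84 = 64/143 + 168 = 24088/143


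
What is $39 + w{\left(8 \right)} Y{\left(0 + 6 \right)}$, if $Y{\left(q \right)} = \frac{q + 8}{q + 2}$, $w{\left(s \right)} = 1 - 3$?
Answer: $\frac{71}{2} \approx 35.5$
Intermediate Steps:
$w{\left(s \right)} = -2$ ($w{\left(s \right)} = 1 - 3 = -2$)
$Y{\left(q \right)} = \frac{8 + q}{2 + q}$
$39 + w{\left(8 \right)} Y{\left(0 + 6 \right)} = 39 - 2 \frac{8 + \left(0 + 6\right)}{2 + \left(0 + 6\right)} = 39 - 2 \frac{8 + 6}{2 + 6} = 39 - 2 \cdot \frac{1}{8} \cdot 14 = 39 - \frac{7}{2} = \frac{71}{2}$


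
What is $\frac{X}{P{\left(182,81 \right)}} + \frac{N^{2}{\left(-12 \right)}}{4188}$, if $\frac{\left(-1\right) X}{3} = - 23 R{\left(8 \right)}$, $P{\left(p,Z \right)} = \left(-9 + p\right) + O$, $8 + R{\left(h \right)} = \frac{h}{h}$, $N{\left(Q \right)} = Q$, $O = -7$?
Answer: $- \frac{166575}{57934} \approx -2.8753$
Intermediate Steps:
$R{\left(h \right)} = -7$ ($R{\left(h \right)} = -8 + \frac{h}{h} = -8 + 1 = -7$)
$P{\left(p,Z \right)} = -16 + p$ ($P{\left(p,Z \right)} = \left(-9 + p\right) - 7 = -16 + p$)
$X = -483$ ($X = - 3 \left(\left(-23\right) \left(-7\right)\right) = \left(-3\right) 161 = -483$)
$\frac{X}{P{\left(182,81 \right)}} + \frac{N^{2}{\left(-12 \right)}}{4188} = - \frac{483}{-16 + 182} + \frac{\left(-12\right)^{2}}{4188} = - \frac{483}{166} + 144 \cdot \frac{1}{4188} = \left(-483\right) \frac{1}{166} + \frac{12}{349} = - \frac{483}{166} + \frac{12}{349} = - \frac{166575}{57934}$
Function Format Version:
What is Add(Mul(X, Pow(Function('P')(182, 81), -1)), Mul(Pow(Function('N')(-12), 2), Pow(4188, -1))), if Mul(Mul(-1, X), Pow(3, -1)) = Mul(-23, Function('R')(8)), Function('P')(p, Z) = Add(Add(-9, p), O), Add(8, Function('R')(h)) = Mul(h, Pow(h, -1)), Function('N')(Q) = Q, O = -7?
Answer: Rational(-166575, 57934) ≈ -2.8753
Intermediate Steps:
Function('R')(h) = -7 (Function('R')(h) = Add(-8, Mul(h, Pow(h, -1))) = Add(-8, 1) = -7)
Function('P')(p, Z) = Add(-16, p) (Function('P')(p, Z) = Add(Add(-9, p), -7) = Add(-16, p))
X = -483 (X = Mul(-3, Mul(-23, -7)) = Mul(-3, 161) = -483)
Add(Mul(X, Pow(Function('P')(182, 81), -1)), Mul(Pow(Function('N')(-12), 2), Pow(4188, -1))) = Add(Mul(-483, Pow(Add(-16, 182), -1)), Mul(Pow(-12, 2), Pow(4188, -1))) = Add(Mul(-483, Pow(166, -1)), Mul(144, Rational(1, 4188))) = Add(Mul(-483, Rational(1, 166)), Rational(12, 349)) = Add(Rational(-483, 166), Rational(12, 349)) = Rational(-166575, 57934)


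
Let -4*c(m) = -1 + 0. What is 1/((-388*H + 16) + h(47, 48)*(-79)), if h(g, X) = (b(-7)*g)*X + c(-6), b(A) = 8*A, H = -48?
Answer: 4/39996657 ≈ 1.0001e-7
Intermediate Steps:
c(m) = ¼ (c(m) = -(-1 + 0)/4 = -¼*(-1) = ¼)
h(g, X) = ¼ - 56*X*g (h(g, X) = ((8*(-7))*g)*X + ¼ = (-56*g)*X + ¼ = -56*X*g + ¼ = ¼ - 56*X*g)
1/((-388*H + 16) + h(47, 48)*(-79)) = 1/((-388*(-48) + 16) + (¼ - 56*48*47)*(-79)) = 1/((18624 + 16) + (¼ - 126336)*(-79)) = 1/(18640 - 505343/4*(-79)) = 1/(18640 + 39922097/4) = 1/(39996657/4) = 4/39996657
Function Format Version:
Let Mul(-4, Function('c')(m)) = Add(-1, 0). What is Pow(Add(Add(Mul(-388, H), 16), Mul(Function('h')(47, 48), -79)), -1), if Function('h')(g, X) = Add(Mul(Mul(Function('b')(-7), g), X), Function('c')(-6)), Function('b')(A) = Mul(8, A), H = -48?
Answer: Rational(4, 39996657) ≈ 1.0001e-7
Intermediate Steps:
Function('c')(m) = Rational(1, 4) (Function('c')(m) = Mul(Rational(-1, 4), Add(-1, 0)) = Mul(Rational(-1, 4), -1) = Rational(1, 4))
Function('h')(g, X) = Add(Rational(1, 4), Mul(-56, X, g)) (Function('h')(g, X) = Add(Mul(Mul(Mul(8, -7), g), X), Rational(1, 4)) = Add(Mul(Mul(-56, g), X), Rational(1, 4)) = Add(Mul(-56, X, g), Rational(1, 4)) = Add(Rational(1, 4), Mul(-56, X, g)))
Pow(Add(Add(Mul(-388, H), 16), Mul(Function('h')(47, 48), -79)), -1) = Pow(Add(Add(Mul(-388, -48), 16), Mul(Add(Rational(1, 4), Mul(-56, 48, 47)), -79)), -1) = Pow(Add(Add(18624, 16), Mul(Add(Rational(1, 4), -126336), -79)), -1) = Pow(Add(18640, Mul(Rational(-505343, 4), -79)), -1) = Pow(Add(18640, Rational(39922097, 4)), -1) = Pow(Rational(39996657, 4), -1) = Rational(4, 39996657)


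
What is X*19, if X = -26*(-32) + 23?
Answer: 16245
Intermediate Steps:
X = 855 (X = 832 + 23 = 855)
X*19 = 855*19 = 16245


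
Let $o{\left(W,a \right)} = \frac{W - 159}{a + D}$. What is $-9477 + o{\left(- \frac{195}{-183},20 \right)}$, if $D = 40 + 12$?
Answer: $- \frac{20816309}{2196} \approx -9479.2$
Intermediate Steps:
$D = 52$
$o{\left(W,a \right)} = \frac{-159 + W}{52 + a}$ ($o{\left(W,a \right)} = \frac{W - 159}{a + 52} = \frac{-159 + W}{52 + a}$)
$-9477 + o{\left(- \frac{195}{-183},20 \right)} = -9477 + \frac{-159 - \frac{195}{-183}}{52 + 20} = -9477 + \frac{-159 - - \frac{65}{61}}{72} = -9477 + \frac{-159 + \frac{65}{61}}{72} = -9477 + \frac{1}{72} \left(- \frac{9634}{61}\right) = -9477 - \frac{4817}{2196} = - \frac{20816309}{2196}$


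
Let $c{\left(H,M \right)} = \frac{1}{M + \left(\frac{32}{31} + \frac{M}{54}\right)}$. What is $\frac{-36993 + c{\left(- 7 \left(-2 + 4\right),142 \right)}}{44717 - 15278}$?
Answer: $- \frac{1503382910}{1196391147} \approx -1.2566$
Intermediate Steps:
$c{\left(H,M \right)} = \frac{1}{\frac{32}{31} + \frac{55 M}{54}}$ ($c{\left(H,M \right)} = \frac{1}{M + \left(32 \cdot \frac{1}{31} + M \frac{1}{54}\right)} = \frac{1}{M + \left(\frac{32}{31} + \frac{M}{54}\right)} = \frac{1}{\frac{32}{31} + \frac{55 M}{54}}$)
$\frac{-36993 + c{\left(- 7 \left(-2 + 4\right),142 \right)}}{44717 - 15278} = \frac{-36993 + \frac{1674}{1728 + 1705 \cdot 142}}{44717 - 15278} = \frac{-36993 + \frac{1674}{1728 + 242110}}{29439} = \left(-36993 + \frac{1674}{243838}\right) \frac{1}{29439} = \left(-36993 + 1674 \cdot \frac{1}{243838}\right) \frac{1}{29439} = \left(-36993 + \frac{837}{121919}\right) \frac{1}{29439} = \left(- \frac{4510148730}{121919}\right) \frac{1}{29439} = - \frac{1503382910}{1196391147}$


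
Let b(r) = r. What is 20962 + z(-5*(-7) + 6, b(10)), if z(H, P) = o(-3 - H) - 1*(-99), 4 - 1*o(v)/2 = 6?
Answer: 21057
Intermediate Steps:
o(v) = -4 (o(v) = 8 - 2*6 = 8 - 12 = -4)
z(H, P) = 95 (z(H, P) = -4 - 1*(-99) = -4 + 99 = 95)
20962 + z(-5*(-7) + 6, b(10)) = 20962 + 95 = 21057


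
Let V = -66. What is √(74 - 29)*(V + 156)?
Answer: 270*√5 ≈ 603.74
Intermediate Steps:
√(74 - 29)*(V + 156) = √(74 - 29)*(-66 + 156) = √45*90 = (3*√5)*90 = 270*√5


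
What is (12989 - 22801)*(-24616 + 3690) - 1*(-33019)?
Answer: 205358931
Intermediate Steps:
(12989 - 22801)*(-24616 + 3690) - 1*(-33019) = -9812*(-20926) + 33019 = 205325912 + 33019 = 205358931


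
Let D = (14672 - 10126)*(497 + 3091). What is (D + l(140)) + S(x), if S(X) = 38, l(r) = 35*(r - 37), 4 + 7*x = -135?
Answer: 16314691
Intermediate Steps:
x = -139/7 (x = -4/7 + (⅐)*(-135) = -4/7 - 135/7 = -139/7 ≈ -19.857)
l(r) = -1295 + 35*r (l(r) = 35*(-37 + r) = -1295 + 35*r)
D = 16311048 (D = 4546*3588 = 16311048)
(D + l(140)) + S(x) = (16311048 + (-1295 + 35*140)) + 38 = (16311048 + (-1295 + 4900)) + 38 = (16311048 + 3605) + 38 = 16314653 + 38 = 16314691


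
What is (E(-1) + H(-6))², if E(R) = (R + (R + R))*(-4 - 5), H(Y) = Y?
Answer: 441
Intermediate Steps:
E(R) = -27*R (E(R) = (R + 2*R)*(-9) = (3*R)*(-9) = -27*R)
(E(-1) + H(-6))² = (-27*(-1) - 6)² = (27 - 6)² = 21² = 441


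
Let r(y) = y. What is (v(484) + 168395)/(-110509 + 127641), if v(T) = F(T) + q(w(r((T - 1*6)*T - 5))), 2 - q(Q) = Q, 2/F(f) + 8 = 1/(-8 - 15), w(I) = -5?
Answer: 7788581/792355 ≈ 9.8297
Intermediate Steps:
F(f) = -46/185 (F(f) = 2/(-8 + 1/(-8 - 15)) = 2/(-8 + 1/(-23)) = 2/(-8 - 1/23) = 2/(-185/23) = 2*(-23/185) = -46/185)
q(Q) = 2 - Q
v(T) = 1249/185 (v(T) = -46/185 + (2 - 1*(-5)) = -46/185 + (2 + 5) = -46/185 + 7 = 1249/185)
(v(484) + 168395)/(-110509 + 127641) = (1249/185 + 168395)/(-110509 + 127641) = (31154324/185)/17132 = (31154324/185)*(1/17132) = 7788581/792355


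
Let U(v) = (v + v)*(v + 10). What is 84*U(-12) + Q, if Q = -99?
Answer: 3933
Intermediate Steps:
U(v) = 2*v*(10 + v) (U(v) = (2*v)*(10 + v) = 2*v*(10 + v))
84*U(-12) + Q = 84*(2*(-12)*(10 - 12)) - 99 = 84*(2*(-12)*(-2)) - 99 = 84*48 - 99 = 4032 - 99 = 3933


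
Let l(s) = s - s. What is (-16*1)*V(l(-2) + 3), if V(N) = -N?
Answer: 48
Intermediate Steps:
l(s) = 0
(-16*1)*V(l(-2) + 3) = (-16*1)*(-(0 + 3)) = -(-16)*3 = -16*(-3) = 48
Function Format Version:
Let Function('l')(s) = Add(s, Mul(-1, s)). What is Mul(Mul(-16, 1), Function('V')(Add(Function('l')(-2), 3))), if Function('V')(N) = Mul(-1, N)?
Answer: 48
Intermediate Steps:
Function('l')(s) = 0
Mul(Mul(-16, 1), Function('V')(Add(Function('l')(-2), 3))) = Mul(Mul(-16, 1), Mul(-1, Add(0, 3))) = Mul(-16, Mul(-1, 3)) = Mul(-16, -3) = 48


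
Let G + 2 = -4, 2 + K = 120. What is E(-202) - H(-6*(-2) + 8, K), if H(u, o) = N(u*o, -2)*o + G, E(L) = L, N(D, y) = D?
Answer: -278676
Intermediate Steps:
K = 118 (K = -2 + 120 = 118)
G = -6 (G = -2 - 4 = -6)
H(u, o) = -6 + u*o**2 (H(u, o) = (u*o)*o - 6 = (o*u)*o - 6 = u*o**2 - 6 = -6 + u*o**2)
E(-202) - H(-6*(-2) + 8, K) = -202 - (-6 + (-6*(-2) + 8)*118**2) = -202 - (-6 + (12 + 8)*13924) = -202 - (-6 + 20*13924) = -202 - (-6 + 278480) = -202 - 1*278474 = -202 - 278474 = -278676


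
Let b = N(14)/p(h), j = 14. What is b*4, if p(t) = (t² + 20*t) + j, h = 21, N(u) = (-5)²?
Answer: 4/35 ≈ 0.11429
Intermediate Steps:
N(u) = 25
p(t) = 14 + t² + 20*t (p(t) = (t² + 20*t) + 14 = 14 + t² + 20*t)
b = 1/35 (b = 25/(14 + 21² + 20*21) = 25/(14 + 441 + 420) = 25/875 = 25*(1/875) = 1/35 ≈ 0.028571)
b*4 = (1/35)*4 = 4/35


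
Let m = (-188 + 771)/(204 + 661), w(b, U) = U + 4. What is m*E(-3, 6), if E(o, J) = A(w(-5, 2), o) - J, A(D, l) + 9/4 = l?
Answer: -5247/692 ≈ -7.5824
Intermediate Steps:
w(b, U) = 4 + U
A(D, l) = -9/4 + l
m = 583/865 ≈ 0.67399
E(o, J) = -9/4 + o - J (E(o, J) = (-9/4 + o) - J = -9/4 + o - J)
m*E(-3, 6) = 583*(-9/4 - 3 - 1*6)/865 = 583*(-9/4 - 3 - 6)/865 = (583/865)*(-45/4) = -5247/692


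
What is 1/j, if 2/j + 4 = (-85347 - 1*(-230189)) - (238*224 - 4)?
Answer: 45765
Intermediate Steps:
j = 1/45765 (j = 2/(-4 + ((-85347 - 1*(-230189)) - (238*224 - 4))) = 2/(-4 + ((-85347 + 230189) - (53312 - 4))) = 2/(-4 + (144842 - 1*53308)) = 2/(-4 + (144842 - 53308)) = 2/(-4 + 91534) = 2/91530 = 2*(1/91530) = 1/45765 ≈ 2.1851e-5)
1/j = 1/(1/45765) = 45765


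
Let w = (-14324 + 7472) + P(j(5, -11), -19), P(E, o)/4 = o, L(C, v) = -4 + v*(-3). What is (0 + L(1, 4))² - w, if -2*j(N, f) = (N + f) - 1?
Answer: 7184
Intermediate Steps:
L(C, v) = -4 - 3*v
j(N, f) = ½ - N/2 - f/2 (j(N, f) = -((N + f) - 1)/2 = -(-1 + N + f)/2 = ½ - N/2 - f/2)
P(E, o) = 4*o
w = -6928 (w = (-14324 + 7472) + 4*(-19) = -6852 - 76 = -6928)
(0 + L(1, 4))² - w = (0 + (-4 - 3*4))² - 1*(-6928) = (0 + (-4 - 12))² + 6928 = (0 - 16)² + 6928 = (-16)² + 6928 = 256 + 6928 = 7184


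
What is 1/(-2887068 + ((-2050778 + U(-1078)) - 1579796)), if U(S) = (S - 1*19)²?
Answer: -1/5314233 ≈ -1.8817e-7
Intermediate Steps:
U(S) = (-19 + S)² (U(S) = (S - 19)² = (-19 + S)²)
1/(-2887068 + ((-2050778 + U(-1078)) - 1579796)) = 1/(-2887068 + ((-2050778 + (-19 - 1078)²) - 1579796)) = 1/(-2887068 + ((-2050778 + (-1097)²) - 1579796)) = 1/(-2887068 + ((-2050778 + 1203409) - 1579796)) = 1/(-2887068 + (-847369 - 1579796)) = 1/(-2887068 - 2427165) = 1/(-5314233) = -1/5314233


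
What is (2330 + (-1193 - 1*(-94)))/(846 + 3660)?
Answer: 1231/4506 ≈ 0.27319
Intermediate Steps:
(2330 + (-1193 - 1*(-94)))/(846 + 3660) = (2330 + (-1193 + 94))/4506 = (2330 - 1099)*(1/4506) = 1231*(1/4506) = 1231/4506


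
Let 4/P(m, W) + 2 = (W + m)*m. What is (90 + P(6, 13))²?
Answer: 6355441/784 ≈ 8106.4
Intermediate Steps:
P(m, W) = 4/(-2 + m*(W + m)) (P(m, W) = 4/(-2 + (W + m)*m) = 4/(-2 + m*(W + m)))
(90 + P(6, 13))² = (90 + 4/(-2 + 6² + 13*6))² = (90 + 4/(-2 + 36 + 78))² = (90 + 4/112)² = (90 + 4*(1/112))² = (90 + 1/28)² = (2521/28)² = 6355441/784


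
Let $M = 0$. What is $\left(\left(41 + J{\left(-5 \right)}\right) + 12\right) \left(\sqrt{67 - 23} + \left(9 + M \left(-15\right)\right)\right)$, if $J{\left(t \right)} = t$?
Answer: $432 + 96 \sqrt{11} \approx 750.4$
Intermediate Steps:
$\left(\left(41 + J{\left(-5 \right)}\right) + 12\right) \left(\sqrt{67 - 23} + \left(9 + M \left(-15\right)\right)\right) = \left(\left(41 - 5\right) + 12\right) \left(\sqrt{67 - 23} + \left(9 + 0 \left(-15\right)\right)\right) = \left(36 + 12\right) \left(\sqrt{44} + \left(9 + 0\right)\right) = 48 \left(2 \sqrt{11} + 9\right) = 48 \left(9 + 2 \sqrt{11}\right) = 432 + 96 \sqrt{11}$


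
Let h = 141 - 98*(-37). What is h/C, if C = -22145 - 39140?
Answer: -3767/61285 ≈ -0.061467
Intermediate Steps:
C = -61285
h = 3767 (h = 141 + 3626 = 3767)
h/C = 3767/(-61285) = 3767*(-1/61285) = -3767/61285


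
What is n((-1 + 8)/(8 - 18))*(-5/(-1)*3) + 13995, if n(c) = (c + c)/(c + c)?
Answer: 14010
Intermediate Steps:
n(c) = 1 (n(c) = (2*c)/((2*c)) = (2*c)*(1/(2*c)) = 1)
n((-1 + 8)/(8 - 18))*(-5/(-1)*3) + 13995 = 1*(-5/(-1)*3) + 13995 = 1*(-5*(-1)*3) + 13995 = 1*(5*3) + 13995 = 1*15 + 13995 = 15 + 13995 = 14010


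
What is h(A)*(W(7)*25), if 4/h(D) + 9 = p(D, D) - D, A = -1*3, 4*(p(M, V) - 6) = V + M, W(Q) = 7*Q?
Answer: -9800/3 ≈ -3266.7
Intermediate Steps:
p(M, V) = 6 + M/4 + V/4 (p(M, V) = 6 + (V + M)/4 = 6 + (M + V)/4 = 6 + (M/4 + V/4) = 6 + M/4 + V/4)
A = -3
h(D) = 4/(-3 - D/2) (h(D) = 4/(-9 + ((6 + D/4 + D/4) - D)) = 4/(-9 + ((6 + D/2) - D)) = 4/(-9 + (6 - D/2)) = 4/(-3 - D/2))
h(A)*(W(7)*25) = (-8/(6 - 3))*((7*7)*25) = (-8/3)*(49*25) = -8*⅓*1225 = -8/3*1225 = -9800/3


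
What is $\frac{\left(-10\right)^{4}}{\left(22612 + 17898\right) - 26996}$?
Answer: $\frac{5000}{6757} \approx 0.73997$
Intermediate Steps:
$\frac{\left(-10\right)^{4}}{\left(22612 + 17898\right) - 26996} = \frac{10000}{40510 - 26996} = \frac{10000}{13514} = 10000 \cdot \frac{1}{13514} = \frac{5000}{6757}$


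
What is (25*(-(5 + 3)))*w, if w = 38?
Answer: -7600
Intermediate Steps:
(25*(-(5 + 3)))*w = (25*(-(5 + 3)))*38 = (25*(-1*8))*38 = (25*(-8))*38 = -200*38 = -7600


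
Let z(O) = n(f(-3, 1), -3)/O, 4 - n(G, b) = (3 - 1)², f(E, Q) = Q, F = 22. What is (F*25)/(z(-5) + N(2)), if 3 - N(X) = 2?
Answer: 550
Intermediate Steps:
n(G, b) = 0 (n(G, b) = 4 - (3 - 1)² = 4 - 1*2² = 4 - 1*4 = 4 - 4 = 0)
z(O) = 0 (z(O) = 0/O = 0)
N(X) = 1 (N(X) = 3 - 1*2 = 3 - 2 = 1)
(F*25)/(z(-5) + N(2)) = (22*25)/(0 + 1) = 550/1 = 550*1 = 550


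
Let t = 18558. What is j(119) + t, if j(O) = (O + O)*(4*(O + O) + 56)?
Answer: 258462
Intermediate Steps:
j(O) = 2*O*(56 + 8*O) (j(O) = (2*O)*(4*(2*O) + 56) = (2*O)*(8*O + 56) = (2*O)*(56 + 8*O) = 2*O*(56 + 8*O))
j(119) + t = 16*119*(7 + 119) + 18558 = 16*119*126 + 18558 = 239904 + 18558 = 258462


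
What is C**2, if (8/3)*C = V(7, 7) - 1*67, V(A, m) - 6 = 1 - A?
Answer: 40401/64 ≈ 631.27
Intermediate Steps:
V(A, m) = 7 - A (V(A, m) = 6 + (1 - A) = 7 - A)
C = -201/8 (C = 3*((7 - 1*7) - 1*67)/8 = 3*((7 - 7) - 67)/8 = 3*(0 - 67)/8 = (3/8)*(-67) = -201/8 ≈ -25.125)
C**2 = (-201/8)**2 = 40401/64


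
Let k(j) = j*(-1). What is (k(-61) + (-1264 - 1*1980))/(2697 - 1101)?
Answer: -1061/532 ≈ -1.9944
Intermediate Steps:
k(j) = -j
(k(-61) + (-1264 - 1*1980))/(2697 - 1101) = (-1*(-61) + (-1264 - 1*1980))/(2697 - 1101) = (61 + (-1264 - 1980))/1596 = (61 - 3244)*(1/1596) = -3183*1/1596 = -1061/532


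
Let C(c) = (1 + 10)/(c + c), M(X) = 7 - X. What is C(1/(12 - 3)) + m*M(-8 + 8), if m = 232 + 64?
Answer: 4243/2 ≈ 2121.5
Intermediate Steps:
m = 296
C(c) = 11/(2*c) (C(c) = 11/((2*c)) = 11*(1/(2*c)) = 11/(2*c))
C(1/(12 - 3)) + m*M(-8 + 8) = 11/(2*(1/(12 - 3))) + 296*(7 - (-8 + 8)) = 11/(2*(1/9)) + 296*(7 - 1*0) = 11/(2*(⅑)) + 296*(7 + 0) = (11/2)*9 + 296*7 = 99/2 + 2072 = 4243/2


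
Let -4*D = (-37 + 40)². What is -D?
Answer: 9/4 ≈ 2.2500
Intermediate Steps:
D = -9/4 (D = -(-37 + 40)²/4 = -¼*3² = -¼*9 = -9/4 ≈ -2.2500)
-D = -1*(-9/4) = 9/4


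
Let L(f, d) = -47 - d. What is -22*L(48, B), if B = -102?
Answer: -1210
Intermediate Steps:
-22*L(48, B) = -22*(-47 - 1*(-102)) = -22*(-47 + 102) = -22*55 = -1210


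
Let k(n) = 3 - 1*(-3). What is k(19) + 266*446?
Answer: 118642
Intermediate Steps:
k(n) = 6 (k(n) = 3 + 3 = 6)
k(19) + 266*446 = 6 + 266*446 = 6 + 118636 = 118642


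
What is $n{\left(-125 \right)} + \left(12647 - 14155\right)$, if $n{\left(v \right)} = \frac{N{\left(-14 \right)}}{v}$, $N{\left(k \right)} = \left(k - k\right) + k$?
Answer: $- \frac{188486}{125} \approx -1507.9$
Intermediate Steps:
$N{\left(k \right)} = k$ ($N{\left(k \right)} = 0 + k = k$)
$n{\left(v \right)} = - \frac{14}{v}$
$n{\left(-125 \right)} + \left(12647 - 14155\right) = - \frac{14}{-125} + \left(12647 - 14155\right) = \left(-14\right) \left(- \frac{1}{125}\right) - 1508 = \frac{14}{125} - 1508 = - \frac{188486}{125}$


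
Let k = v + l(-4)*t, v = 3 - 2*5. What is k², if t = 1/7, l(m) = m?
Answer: 2809/49 ≈ 57.327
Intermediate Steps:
v = -7 (v = 3 - 10 = -7)
t = ⅐ ≈ 0.14286
k = -53/7 (k = -7 - 4*⅐ = -7 - 4/7 = -53/7 ≈ -7.5714)
k² = (-53/7)² = 2809/49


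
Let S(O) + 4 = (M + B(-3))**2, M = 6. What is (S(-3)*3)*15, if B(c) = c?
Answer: 225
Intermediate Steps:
S(O) = 5 (S(O) = -4 + (6 - 3)**2 = -4 + 3**2 = -4 + 9 = 5)
(S(-3)*3)*15 = (5*3)*15 = 15*15 = 225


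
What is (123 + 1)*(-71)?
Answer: -8804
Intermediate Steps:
(123 + 1)*(-71) = 124*(-71) = -8804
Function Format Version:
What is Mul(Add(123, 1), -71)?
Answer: -8804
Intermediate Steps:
Mul(Add(123, 1), -71) = Mul(124, -71) = -8804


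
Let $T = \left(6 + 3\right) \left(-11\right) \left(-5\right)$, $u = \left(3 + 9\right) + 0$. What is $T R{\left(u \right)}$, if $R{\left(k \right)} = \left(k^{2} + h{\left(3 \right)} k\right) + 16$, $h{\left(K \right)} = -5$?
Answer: $49500$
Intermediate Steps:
$u = 12$ ($u = 12 + 0 = 12$)
$T = 495$ ($T = 9 \left(-11\right) \left(-5\right) = \left(-99\right) \left(-5\right) = 495$)
$R{\left(k \right)} = 16 + k^{2} - 5 k$ ($R{\left(k \right)} = \left(k^{2} - 5 k\right) + 16 = 16 + k^{2} - 5 k$)
$T R{\left(u \right)} = 495 \left(16 + 12^{2} - 60\right) = 495 \left(16 + 144 - 60\right) = 495 \cdot 100 = 49500$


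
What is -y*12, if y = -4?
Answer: 48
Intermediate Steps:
-y*12 = -1*(-4)*12 = 4*12 = 48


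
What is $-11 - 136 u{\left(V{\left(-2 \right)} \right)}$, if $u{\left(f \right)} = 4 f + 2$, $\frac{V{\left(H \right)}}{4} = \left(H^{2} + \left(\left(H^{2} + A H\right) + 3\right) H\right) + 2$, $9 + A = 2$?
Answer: $78053$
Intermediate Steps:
$A = -7$ ($A = -9 + 2 = -7$)
$V{\left(H \right)} = 8 + 4 H^{2} + 4 H \left(3 + H^{2} - 7 H\right)$ ($V{\left(H \right)} = 4 \left(\left(H^{2} + \left(\left(H^{2} - 7 H\right) + 3\right) H\right) + 2\right) = 4 \left(\left(H^{2} + \left(3 + H^{2} - 7 H\right) H\right) + 2\right) = 4 \left(\left(H^{2} + H \left(3 + H^{2} - 7 H\right)\right) + 2\right) = 4 \left(2 + H^{2} + H \left(3 + H^{2} - 7 H\right)\right) = 8 + 4 H^{2} + 4 H \left(3 + H^{2} - 7 H\right)$)
$u{\left(f \right)} = 2 + 4 f$
$-11 - 136 u{\left(V{\left(-2 \right)} \right)} = -11 - 136 \left(2 + 4 \left(8 - 24 \left(-2\right)^{2} + 4 \left(-2\right)^{3} + 12 \left(-2\right)\right)\right) = -11 - 136 \left(2 + 4 \left(8 - 96 + 4 \left(-8\right) - 24\right)\right) = -11 - 136 \left(2 + 4 \left(8 - 96 - 32 - 24\right)\right) = -11 - 136 \left(2 + 4 \left(-144\right)\right) = -11 - 136 \left(2 - 576\right) = -11 - -78064 = -11 + 78064 = 78053$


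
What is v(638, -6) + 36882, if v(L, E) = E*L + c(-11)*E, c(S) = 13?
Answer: 32976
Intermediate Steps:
v(L, E) = 13*E + E*L (v(L, E) = E*L + 13*E = 13*E + E*L)
v(638, -6) + 36882 = -6*(13 + 638) + 36882 = -6*651 + 36882 = -3906 + 36882 = 32976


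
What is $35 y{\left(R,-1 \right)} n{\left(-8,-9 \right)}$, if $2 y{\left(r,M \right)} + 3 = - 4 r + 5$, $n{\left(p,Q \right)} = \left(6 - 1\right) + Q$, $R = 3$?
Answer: $700$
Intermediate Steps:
$n{\left(p,Q \right)} = 5 + Q$
$y{\left(r,M \right)} = 1 - 2 r$ ($y{\left(r,M \right)} = - \frac{3}{2} + \frac{- 4 r + 5}{2} = - \frac{3}{2} + \frac{5 - 4 r}{2} = - \frac{3}{2} - \left(- \frac{5}{2} + 2 r\right) = 1 - 2 r$)
$35 y{\left(R,-1 \right)} n{\left(-8,-9 \right)} = 35 \left(1 - 6\right) \left(5 - 9\right) = 35 \left(1 - 6\right) \left(-4\right) = 35 \left(-5\right) \left(-4\right) = \left(-175\right) \left(-4\right) = 700$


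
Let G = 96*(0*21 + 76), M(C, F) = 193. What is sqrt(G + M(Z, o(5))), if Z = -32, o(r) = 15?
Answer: sqrt(7489) ≈ 86.539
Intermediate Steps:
G = 7296 (G = 96*(0 + 76) = 96*76 = 7296)
sqrt(G + M(Z, o(5))) = sqrt(7296 + 193) = sqrt(7489)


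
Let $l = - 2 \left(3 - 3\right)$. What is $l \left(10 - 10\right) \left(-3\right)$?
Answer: $0$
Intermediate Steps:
$l = 0$ ($l = \left(-2\right) 0 = 0$)
$l \left(10 - 10\right) \left(-3\right) = 0 \left(10 - 10\right) \left(-3\right) = 0 \cdot 0 \left(-3\right) = 0 \left(-3\right) = 0$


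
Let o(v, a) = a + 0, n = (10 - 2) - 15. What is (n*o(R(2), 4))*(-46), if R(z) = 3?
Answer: 1288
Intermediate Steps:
n = -7 (n = 8 - 15 = -7)
o(v, a) = a
(n*o(R(2), 4))*(-46) = -7*4*(-46) = -28*(-46) = 1288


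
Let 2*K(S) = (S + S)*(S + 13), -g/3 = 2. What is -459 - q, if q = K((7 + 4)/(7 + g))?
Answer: -723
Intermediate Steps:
g = -6 (g = -3*2 = -6)
K(S) = S*(13 + S) (K(S) = ((S + S)*(S + 13))/2 = ((2*S)*(13 + S))/2 = (2*S*(13 + S))/2 = S*(13 + S))
q = 264 (q = ((7 + 4)/(7 - 6))*(13 + (7 + 4)/(7 - 6)) = (11/1)*(13 + 11/1) = (11*1)*(13 + 11*1) = 11*(13 + 11) = 11*24 = 264)
-459 - q = -459 - 1*264 = -459 - 264 = -723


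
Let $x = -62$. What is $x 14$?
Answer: $-868$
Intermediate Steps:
$x 14 = \left(-62\right) 14 = -868$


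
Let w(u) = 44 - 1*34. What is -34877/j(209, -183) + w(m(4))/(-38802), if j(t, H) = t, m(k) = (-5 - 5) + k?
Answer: -676649722/4054809 ≈ -166.88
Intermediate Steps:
m(k) = -10 + k
w(u) = 10 (w(u) = 44 - 34 = 10)
-34877/j(209, -183) + w(m(4))/(-38802) = -34877/209 + 10/(-38802) = -34877*1/209 + 10*(-1/38802) = -34877/209 - 5/19401 = -676649722/4054809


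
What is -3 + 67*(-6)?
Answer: -405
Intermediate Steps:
-3 + 67*(-6) = -3 - 402 = -405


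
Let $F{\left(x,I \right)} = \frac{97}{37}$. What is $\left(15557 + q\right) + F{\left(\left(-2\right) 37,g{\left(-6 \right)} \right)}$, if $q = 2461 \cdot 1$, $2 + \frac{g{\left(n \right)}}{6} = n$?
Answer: $\frac{666763}{37} \approx 18021.0$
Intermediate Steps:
$g{\left(n \right)} = -12 + 6 n$
$q = 2461$
$F{\left(x,I \right)} = \frac{97}{37}$ ($F{\left(x,I \right)} = 97 \cdot \frac{1}{37} = \frac{97}{37}$)
$\left(15557 + q\right) + F{\left(\left(-2\right) 37,g{\left(-6 \right)} \right)} = \left(15557 + 2461\right) + \frac{97}{37} = 18018 + \frac{97}{37} = \frac{666763}{37}$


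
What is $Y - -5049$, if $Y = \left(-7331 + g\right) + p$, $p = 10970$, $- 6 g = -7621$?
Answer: $\frac{59749}{6} \approx 9958.2$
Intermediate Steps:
$g = \frac{7621}{6}$ ($g = \left(- \frac{1}{6}\right) \left(-7621\right) = \frac{7621}{6} \approx 1270.2$)
$Y = \frac{29455}{6}$ ($Y = \left(-7331 + \frac{7621}{6}\right) + 10970 = - \frac{36365}{6} + 10970 = \frac{29455}{6} \approx 4909.2$)
$Y - -5049 = \frac{29455}{6} - -5049 = \frac{29455}{6} + 5049 = \frac{59749}{6}$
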